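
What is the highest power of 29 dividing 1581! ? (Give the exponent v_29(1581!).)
v_29(1581!) = 55

Legendre's formula: v_p(n!) = Σ_{k ≥ 1} ⌊n / p^k⌋. For p = 29, n = 1581, the terms are:
  ⌊1581/29^1⌋ = ⌊1581/29⌋ = 54
  ⌊1581/29^2⌋ = ⌊1581/841⌋ = 1
(the next term ⌊1581/29^3⌋ = 0, terminating the sum). Summing: v_29(1581!) = 54 + 1 = 55.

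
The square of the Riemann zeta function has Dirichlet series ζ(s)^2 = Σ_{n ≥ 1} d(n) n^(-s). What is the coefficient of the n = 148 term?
d(148) = 6

ζ(s)^2 = (Σ 1/m^s)(Σ 1/k^s). The coefficient of 1/n^s in the product is the number of ordered pairs (m, k) with mk = n, which equals d(n). For n = 148, divisors are [1, 2, 4, 37, 74, 148], so d(148) = 6.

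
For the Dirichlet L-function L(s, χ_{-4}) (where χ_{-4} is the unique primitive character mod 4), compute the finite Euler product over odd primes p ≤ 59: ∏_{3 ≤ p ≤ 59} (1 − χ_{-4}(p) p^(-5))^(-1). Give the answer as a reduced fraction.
∏ = 34538337851474581952741276429072842761309710837968927162241490274877420523772051911439/34671551917835326033172056215145617687895117707924911462190255983143219500310572564480

The odd primes p ≤ 59 are [3, 5, 7, 11, 13, 17, 19, 23, 29, 31, 37, 41, 43, 47, 53, 59]. For each, χ(p) = 1 if p ≡ 1 mod 4, χ(p) = −1 if p ≡ 3 mod 4. Taking (1 − χ(p)/p^5)^(-1) = p^5/(p^5 − χ(p)): (1 − (-1)/3^5)^(-1) · (1 − (1)/5^5)^(-1) · (1 − (-1)/7^5)^(-1) · (1 − (-1)/11^5)^(-1) · (1 − (1)/13^5)^(-1) · (1 − (1)/17^5)^(-1) · (1 − (-1)/19^5)^(-1) · (1 − (-1)/23^5)^(-1) · (1 − (1)/29^5)^(-1) · (1 − (-1)/31^5)^(-1) · (1 − (1)/37^5)^(-1) · (1 − (1)/41^5)^(-1) · (1 − (-1)/43^5)^(-1) · (1 − (-1)/47^5)^(-1) · (1 − (1)/53^5)^(-1) · (1 − (-1)/59^5)^(-1) = 34538337851474581952741276429072842761309710837968927162241490274877420523772051911439/34671551917835326033172056215145617687895117707924911462190255983143219500310572564480.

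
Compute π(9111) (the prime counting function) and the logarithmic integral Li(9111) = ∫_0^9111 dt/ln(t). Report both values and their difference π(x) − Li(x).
π(9111) = 1130;  Li(9111) ≈ 1149.13;  π(x) − Li(x) ≈ -19.13.

Direct count of primes ≤ 9111 gives π(9111) = 1130. Numerical evaluation of the logarithmic integral gives Li(9111) ≈ 1149.13. The difference π(x) − Li(x) ≈ -19.13 is typically negative for small/moderate x (Li(x) overestimates), though Littlewood's theorem shows this sign changes infinitely often.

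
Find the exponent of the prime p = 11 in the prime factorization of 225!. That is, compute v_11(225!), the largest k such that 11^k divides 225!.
v_11(225!) = 21

Legendre's formula: v_p(n!) = Σ_{k ≥ 1} ⌊n / p^k⌋. For p = 11, n = 225, the terms are:
  ⌊225/11^1⌋ = ⌊225/11⌋ = 20
  ⌊225/11^2⌋ = ⌊225/121⌋ = 1
(the next term ⌊225/11^3⌋ = 0, terminating the sum). Summing: v_11(225!) = 20 + 1 = 21.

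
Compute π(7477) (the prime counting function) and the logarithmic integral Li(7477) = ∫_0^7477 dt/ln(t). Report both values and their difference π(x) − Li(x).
π(7477) = 946;  Li(7477) ≈ 968.00;  π(x) − Li(x) ≈ -22.00.

Direct count of primes ≤ 7477 gives π(7477) = 946. Numerical evaluation of the logarithmic integral gives Li(7477) ≈ 968.00. The difference π(x) − Li(x) ≈ -22.00 is typically negative for small/moderate x (Li(x) overestimates), though Littlewood's theorem shows this sign changes infinitely often.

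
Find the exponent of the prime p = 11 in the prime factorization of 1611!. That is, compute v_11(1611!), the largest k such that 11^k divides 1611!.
v_11(1611!) = 160

Legendre's formula: v_p(n!) = Σ_{k ≥ 1} ⌊n / p^k⌋. For p = 11, n = 1611, the terms are:
  ⌊1611/11^1⌋ = ⌊1611/11⌋ = 146
  ⌊1611/11^2⌋ = ⌊1611/121⌋ = 13
  ⌊1611/11^3⌋ = ⌊1611/1331⌋ = 1
(the next term ⌊1611/11^4⌋ = 0, terminating the sum). Summing: v_11(1611!) = 146 + 13 + 1 = 160.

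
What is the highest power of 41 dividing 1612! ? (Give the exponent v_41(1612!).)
v_41(1612!) = 39

Legendre's formula: v_p(n!) = Σ_{k ≥ 1} ⌊n / p^k⌋. For p = 41, n = 1612, the terms are:
  ⌊1612/41^1⌋ = ⌊1612/41⌋ = 39
(the next term ⌊1612/41^2⌋ = 0, terminating the sum). Summing: v_41(1612!) = 39 = 39.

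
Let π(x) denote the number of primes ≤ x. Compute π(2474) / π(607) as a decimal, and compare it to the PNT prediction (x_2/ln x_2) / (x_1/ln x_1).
π(2474)/π(607) = 366/111 ≈ 3.2973;  PNT prediction ≈ 3.3429.

π(607) = 111 and π(2474) = 366, so π(2474)/π(607) ≈ 3.2973. The PNT-predicted ratio is (2474/ln(2474)) / (607/ln(607)) ≈ 3.3429. The two agree to within a few percent, as expected.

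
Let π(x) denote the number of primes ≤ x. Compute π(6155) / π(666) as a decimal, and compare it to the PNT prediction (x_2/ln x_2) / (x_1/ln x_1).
π(6155)/π(666) = 802/121 ≈ 6.6281;  PNT prediction ≈ 6.8863.

π(666) = 121 and π(6155) = 802, so π(6155)/π(666) ≈ 6.6281. The PNT-predicted ratio is (6155/ln(6155)) / (666/ln(666)) ≈ 6.8863. The two agree to within a few percent, as expected.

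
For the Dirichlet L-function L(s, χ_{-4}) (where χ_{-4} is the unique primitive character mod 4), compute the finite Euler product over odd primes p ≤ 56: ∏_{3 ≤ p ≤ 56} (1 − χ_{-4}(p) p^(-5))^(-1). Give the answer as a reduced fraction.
∏ = 241552412610573346540717288090615330738043013683948985221451329316738054554305/242484077809603940117660402752750309983134701869309180441833184178683110227968

The odd primes p ≤ 56 are [3, 5, 7, 11, 13, 17, 19, 23, 29, 31, 37, 41, 43, 47, 53]. For each, χ(p) = 1 if p ≡ 1 mod 4, χ(p) = −1 if p ≡ 3 mod 4. Taking (1 − χ(p)/p^5)^(-1) = p^5/(p^5 − χ(p)): (1 − (-1)/3^5)^(-1) · (1 − (1)/5^5)^(-1) · (1 − (-1)/7^5)^(-1) · (1 − (-1)/11^5)^(-1) · (1 − (1)/13^5)^(-1) · (1 − (1)/17^5)^(-1) · (1 − (-1)/19^5)^(-1) · (1 − (-1)/23^5)^(-1) · (1 − (1)/29^5)^(-1) · (1 − (-1)/31^5)^(-1) · (1 − (1)/37^5)^(-1) · (1 − (1)/41^5)^(-1) · (1 − (-1)/43^5)^(-1) · (1 − (-1)/47^5)^(-1) · (1 − (1)/53^5)^(-1) = 241552412610573346540717288090615330738043013683948985221451329316738054554305/242484077809603940117660402752750309983134701869309180441833184178683110227968.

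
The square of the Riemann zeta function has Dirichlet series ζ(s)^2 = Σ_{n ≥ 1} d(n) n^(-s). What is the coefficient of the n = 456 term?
d(456) = 16

ζ(s)^2 = (Σ 1/m^s)(Σ 1/k^s). The coefficient of 1/n^s in the product is the number of ordered pairs (m, k) with mk = n, which equals d(n). For n = 456, divisors are [1, 2, 3, 4, 6, 8, 12, 19, 24, 38, 57, 76, 114, 152, 228, 456], so d(456) = 16.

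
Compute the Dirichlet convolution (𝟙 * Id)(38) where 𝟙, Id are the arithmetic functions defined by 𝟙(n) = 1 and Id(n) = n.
(𝟙 * Id)(38) = 60

Divisors of 38: [1, 2, 19, 38]. For each d | 38:
  d = 1: 𝟙(1) · Id(38/1) = 1 · 38 = 38
  d = 2: 𝟙(2) · Id(38/2) = 1 · 19 = 19
  d = 19: 𝟙(19) · Id(38/19) = 1 · 2 = 2
  d = 38: 𝟙(38) · Id(38/38) = 1 · 1 = 1
Summing: (𝟙 * Id)(38) = 38 + 19 + 2 + 1 = 60.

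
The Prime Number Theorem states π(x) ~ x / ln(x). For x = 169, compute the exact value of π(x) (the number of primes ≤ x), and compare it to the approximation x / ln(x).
π(169) = 39;  x/ln(x) ≈ 32.94;  relative error ≈ 15.53%.

Directly count primes up to 169: π(169) = 39. The PNT approximation gives 169/ln(169) ≈ 169/5.12990 ≈ 32.94. Relative error (π(x) − x/ln(x)) / π(x) ≈ 15.53%; the approximation is known to undercount slightly (Li(x) is a better estimate).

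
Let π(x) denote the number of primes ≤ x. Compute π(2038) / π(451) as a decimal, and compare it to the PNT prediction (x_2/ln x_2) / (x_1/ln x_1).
π(2038)/π(451) = 308/87 ≈ 3.5402;  PNT prediction ≈ 3.6244.

π(451) = 87 and π(2038) = 308, so π(2038)/π(451) ≈ 3.5402. The PNT-predicted ratio is (2038/ln(2038)) / (451/ln(451)) ≈ 3.6244. The two agree to within a few percent, as expected.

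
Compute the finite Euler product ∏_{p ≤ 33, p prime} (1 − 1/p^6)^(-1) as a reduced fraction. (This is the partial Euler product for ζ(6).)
∏ = 21845630847366461901783214359247811231609675/21473219492121468455585352466296495056879616

The primes p ≤ 33 are [2, 3, 5, 7, 11, 13, 17, 19, 23, 29, 31]. For each prime, (1 − 1/p^6)^(-1) = p^6 / (p^6 − 1). The product is (1 − 1/2^6)^(-1), (1 − 1/3^6)^(-1), (1 − 1/5^6)^(-1), (1 − 1/7^6)^(-1), (1 − 1/11^6)^(-1), (1 − 1/13^6)^(-1), (1 − 1/17^6)^(-1), (1 − 1/19^6)^(-1), (1 − 1/23^6)^(-1), (1 − 1/29^6)^(-1), (1 − 1/31^6)^(-1) = ∏ p^6 / (p^6 − 1) = 21845630847366461901783214359247811231609675/21473219492121468455585352466296495056879616.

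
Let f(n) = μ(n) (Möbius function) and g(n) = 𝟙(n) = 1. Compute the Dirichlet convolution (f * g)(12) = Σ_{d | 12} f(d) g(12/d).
(μ * 𝟙)(12) = 0

Divisors of 12: [1, 2, 3, 4, 6, 12]. For each d | 12:
  d = 1: μ(1) · 𝟙(12/1) = 1 · 1 = 1
  d = 2: μ(2) · 𝟙(12/2) = -1 · 1 = -1
  d = 3: μ(3) · 𝟙(12/3) = -1 · 1 = -1
  d = 4: μ(4) · 𝟙(12/4) = 0 · 1 = 0
  d = 6: μ(6) · 𝟙(12/6) = 1 · 1 = 1
  d = 12: μ(12) · 𝟙(12/12) = 0 · 1 = 0
Summing: (μ * 𝟙)(12) = 1 + -1 + -1 + 0 + 1 + 0 = 0.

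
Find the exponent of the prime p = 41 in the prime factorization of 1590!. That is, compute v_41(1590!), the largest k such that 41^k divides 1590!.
v_41(1590!) = 38

Legendre's formula: v_p(n!) = Σ_{k ≥ 1} ⌊n / p^k⌋. For p = 41, n = 1590, the terms are:
  ⌊1590/41^1⌋ = ⌊1590/41⌋ = 38
(the next term ⌊1590/41^2⌋ = 0, terminating the sum). Summing: v_41(1590!) = 38 = 38.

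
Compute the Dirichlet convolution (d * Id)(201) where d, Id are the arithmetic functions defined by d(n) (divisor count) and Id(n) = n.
(d * Id)(201) = 345

Divisors of 201: [1, 3, 67, 201]. For each d | 201:
  d = 1: d(1) · Id(201/1) = 1 · 201 = 201
  d = 3: d(3) · Id(201/3) = 2 · 67 = 134
  d = 67: d(67) · Id(201/67) = 2 · 3 = 6
  d = 201: d(201) · Id(201/201) = 4 · 1 = 4
Summing: (d * Id)(201) = 201 + 134 + 6 + 4 = 345.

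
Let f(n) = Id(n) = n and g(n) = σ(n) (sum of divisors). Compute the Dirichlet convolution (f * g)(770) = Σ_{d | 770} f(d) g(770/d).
(Id * σ)(770) = 18975

Divisors of 770: [1, 2, 5, 7, 10, 11, 14, 22, 35, 55, 70, 77, 110, 154, 385, 770]. For each d | 770:
  d = 1: Id(1) · σ(770/1) = 1 · 1728 = 1728
  d = 2: Id(2) · σ(770/2) = 2 · 576 = 1152
  d = 5: Id(5) · σ(770/5) = 5 · 288 = 1440
  d = 7: Id(7) · σ(770/7) = 7 · 216 = 1512
  d = 10: Id(10) · σ(770/10) = 10 · 96 = 960
  d = 11: Id(11) · σ(770/11) = 11 · 144 = 1584
  d = 14: Id(14) · σ(770/14) = 14 · 72 = 1008
  d = 22: Id(22) · σ(770/22) = 22 · 48 = 1056
  d = 35: Id(35) · σ(770/35) = 35 · 36 = 1260
  d = 55: Id(55) · σ(770/55) = 55 · 24 = 1320
  d = 70: Id(70) · σ(770/70) = 70 · 12 = 840
  d = 77: Id(77) · σ(770/77) = 77 · 18 = 1386
  d = 110: Id(110) · σ(770/110) = 110 · 8 = 880
  d = 154: Id(154) · σ(770/154) = 154 · 6 = 924
  d = 385: Id(385) · σ(770/385) = 385 · 3 = 1155
  d = 770: Id(770) · σ(770/770) = 770 · 1 = 770
Summing: (Id * σ)(770) = 1728 + 1152 + 1440 + 1512 + 960 + 1584 + 1008 + 1056 + 1260 + 1320 + 840 + 1386 + 880 + 924 + 1155 + 770 = 18975.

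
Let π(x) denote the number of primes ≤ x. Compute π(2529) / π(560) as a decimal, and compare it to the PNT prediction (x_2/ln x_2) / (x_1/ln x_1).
π(2529)/π(560) = 369/102 ≈ 3.6176;  PNT prediction ≈ 3.6471.

π(560) = 102 and π(2529) = 369, so π(2529)/π(560) ≈ 3.6176. The PNT-predicted ratio is (2529/ln(2529)) / (560/ln(560)) ≈ 3.6471. The two agree to within a few percent, as expected.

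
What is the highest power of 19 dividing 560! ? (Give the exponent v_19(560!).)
v_19(560!) = 30

Legendre's formula: v_p(n!) = Σ_{k ≥ 1} ⌊n / p^k⌋. For p = 19, n = 560, the terms are:
  ⌊560/19^1⌋ = ⌊560/19⌋ = 29
  ⌊560/19^2⌋ = ⌊560/361⌋ = 1
(the next term ⌊560/19^3⌋ = 0, terminating the sum). Summing: v_19(560!) = 29 + 1 = 30.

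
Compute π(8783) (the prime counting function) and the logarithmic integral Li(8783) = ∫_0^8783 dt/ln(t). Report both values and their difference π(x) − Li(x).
π(8783) = 1095;  Li(8783) ≈ 1113.08;  π(x) − Li(x) ≈ -18.08.

Direct count of primes ≤ 8783 gives π(8783) = 1095. Numerical evaluation of the logarithmic integral gives Li(8783) ≈ 1113.08. The difference π(x) − Li(x) ≈ -18.08 is typically negative for small/moderate x (Li(x) overestimates), though Littlewood's theorem shows this sign changes infinitely often.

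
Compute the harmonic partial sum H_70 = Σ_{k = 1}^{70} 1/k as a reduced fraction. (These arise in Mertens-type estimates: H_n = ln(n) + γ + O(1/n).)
H_70 = 42535343474848157886823113473/8801320137209899102584580800

Direct summation: H_70 = 1 + 1/2 + ... + 1/70. The least common denominator is lcm(1, ..., 70) = 79211881234889091923261227200; over this denominator the numerator is 79211881234889091923261227200 + 39605940617444545961630613600 + 26403960411629697307753742400 + 19802970308722272980815306800 + 15842376246977818384652245440 + 13201980205814848653876871200 + 11315983033555584560465889600 + 9901485154361136490407653400 + 8801320137209899102584580800 + 7921188123488909192326122720 + 7201080112262644720296475200 + 6600990102907424326938435600 + 6093221633453007071020094400 + 5657991516777792280232944800 + 5280792082325939461550748480 + 4950742577180568245203826700 + 4659522425581711289603601600 + 4400660068604949551292290400 + 4169046380783636417013748800 + 3960594061744454596163061360 + 3771994344518528186821963200 + 3600540056131322360148237600 + 3443994836299525735793966400 + 3300495051453712163469217800 + 3168475249395563676930449088 + 3046610816726503535510047200 + 2933773379069966367528193600 + 2828995758388896140116472400 + 2731444180513416962871076800 + 2640396041162969730775374240 + 2555221975319002965266491200 + 2475371288590284122601913350 + 2400360037420881573432158400 + 2329761212790855644801800800 + 2263196606711116912093177920 + 2200330034302474775646145200 + 2140861654997002484412465600 + 2084523190391818208506874400 + 2031073877817669023673364800 + 1980297030872227298081530680 + 1931997103289977851786859200 + 1885997172259264093410981600 + 1842136772904397486587470400 + 1800270028065661180074118800 + 1760264027441979820516916160 + 1721997418149762867896983200 + 1685359175210406211133217600 + 1650247525726856081734608900 + 1616569004793654937209412800 + 1584237624697781838465224544 + 1553174141860570429867867200 + 1523305408363251767755023600 + 1494563796884699847608702400 + 1466886689534983183764096800 + 1440216022452528944059295040 + 1414497879194448070058236200 + 1389682126927878805671249600 + 1365722090256708481435538400 + 1342574258218459185140020800 + 1320198020581484865387687120 + 1298555430080149047922315200 + 1277610987659501482633245600 + 1257331448172842728940654400 + 1237685644295142061300956675 + 1218644326690601414204018880 + 1200180018710440786716079200 + 1182266884102822267511361600 + 1164880606395427822400900400 + 1147998278766508578597988800 + 1131598303355558456046588960 = 382818091273633420981408021257, so H_70 = 382818091273633420981408021257/79211881234889091923261227200; reducing by gcd(382818091273633420981408021257, 79211881234889091923261227200) = 9 gives 42535343474848157886823113473/8801320137209899102584580800 ≈ 4.83284. (The PNT-adjacent estimate ln(70) + γ ≈ 4.82571 matches within O(1/n).)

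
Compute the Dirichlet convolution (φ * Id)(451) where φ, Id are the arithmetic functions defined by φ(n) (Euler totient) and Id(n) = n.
(φ * Id)(451) = 1701

Divisors of 451: [1, 11, 41, 451]. For each d | 451:
  d = 1: φ(1) · Id(451/1) = 1 · 451 = 451
  d = 11: φ(11) · Id(451/11) = 10 · 41 = 410
  d = 41: φ(41) · Id(451/41) = 40 · 11 = 440
  d = 451: φ(451) · Id(451/451) = 400 · 1 = 400
Summing: (φ * Id)(451) = 451 + 410 + 440 + 400 = 1701.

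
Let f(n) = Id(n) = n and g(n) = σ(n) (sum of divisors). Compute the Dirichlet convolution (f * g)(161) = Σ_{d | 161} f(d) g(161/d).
(Id * σ)(161) = 705

Divisors of 161: [1, 7, 23, 161]. For each d | 161:
  d = 1: Id(1) · σ(161/1) = 1 · 192 = 192
  d = 7: Id(7) · σ(161/7) = 7 · 24 = 168
  d = 23: Id(23) · σ(161/23) = 23 · 8 = 184
  d = 161: Id(161) · σ(161/161) = 161 · 1 = 161
Summing: (Id * σ)(161) = 192 + 168 + 184 + 161 = 705.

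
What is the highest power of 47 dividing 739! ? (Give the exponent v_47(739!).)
v_47(739!) = 15

Legendre's formula: v_p(n!) = Σ_{k ≥ 1} ⌊n / p^k⌋. For p = 47, n = 739, the terms are:
  ⌊739/47^1⌋ = ⌊739/47⌋ = 15
(the next term ⌊739/47^2⌋ = 0, terminating the sum). Summing: v_47(739!) = 15 = 15.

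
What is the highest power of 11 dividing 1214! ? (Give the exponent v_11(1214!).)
v_11(1214!) = 120

Legendre's formula: v_p(n!) = Σ_{k ≥ 1} ⌊n / p^k⌋. For p = 11, n = 1214, the terms are:
  ⌊1214/11^1⌋ = ⌊1214/11⌋ = 110
  ⌊1214/11^2⌋ = ⌊1214/121⌋ = 10
(the next term ⌊1214/11^3⌋ = 0, terminating the sum). Summing: v_11(1214!) = 110 + 10 = 120.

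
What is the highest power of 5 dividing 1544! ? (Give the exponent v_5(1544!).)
v_5(1544!) = 383

Legendre's formula: v_p(n!) = Σ_{k ≥ 1} ⌊n / p^k⌋. For p = 5, n = 1544, the terms are:
  ⌊1544/5^1⌋ = ⌊1544/5⌋ = 308
  ⌊1544/5^2⌋ = ⌊1544/25⌋ = 61
  ⌊1544/5^3⌋ = ⌊1544/125⌋ = 12
  ⌊1544/5^4⌋ = ⌊1544/625⌋ = 2
(the next term ⌊1544/5^5⌋ = 0, terminating the sum). Summing: v_5(1544!) = 308 + 61 + 12 + 2 = 383.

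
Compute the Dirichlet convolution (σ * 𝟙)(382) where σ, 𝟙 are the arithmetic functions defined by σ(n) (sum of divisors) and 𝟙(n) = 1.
(σ * 𝟙)(382) = 772

Divisors of 382: [1, 2, 191, 382]. For each d | 382:
  d = 1: σ(1) · 𝟙(382/1) = 1 · 1 = 1
  d = 2: σ(2) · 𝟙(382/2) = 3 · 1 = 3
  d = 191: σ(191) · 𝟙(382/191) = 192 · 1 = 192
  d = 382: σ(382) · 𝟙(382/382) = 576 · 1 = 576
Summing: (σ * 𝟙)(382) = 1 + 3 + 192 + 576 = 772.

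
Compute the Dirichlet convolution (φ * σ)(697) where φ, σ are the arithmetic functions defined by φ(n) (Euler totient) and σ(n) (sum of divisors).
(φ * σ)(697) = 2788

Divisors of 697: [1, 17, 41, 697]. For each d | 697:
  d = 1: φ(1) · σ(697/1) = 1 · 756 = 756
  d = 17: φ(17) · σ(697/17) = 16 · 42 = 672
  d = 41: φ(41) · σ(697/41) = 40 · 18 = 720
  d = 697: φ(697) · σ(697/697) = 640 · 1 = 640
Summing: (φ * σ)(697) = 756 + 672 + 720 + 640 = 2788.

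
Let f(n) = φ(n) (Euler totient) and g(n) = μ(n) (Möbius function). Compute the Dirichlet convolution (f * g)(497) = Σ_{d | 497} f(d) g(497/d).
(φ * μ)(497) = 345

Divisors of 497: [1, 7, 71, 497]. For each d | 497:
  d = 1: φ(1) · μ(497/1) = 1 · 1 = 1
  d = 7: φ(7) · μ(497/7) = 6 · -1 = -6
  d = 71: φ(71) · μ(497/71) = 70 · -1 = -70
  d = 497: φ(497) · μ(497/497) = 420 · 1 = 420
Summing: (φ * μ)(497) = 1 + -6 + -70 + 420 = 345.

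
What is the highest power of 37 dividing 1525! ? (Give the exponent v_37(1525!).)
v_37(1525!) = 42

Legendre's formula: v_p(n!) = Σ_{k ≥ 1} ⌊n / p^k⌋. For p = 37, n = 1525, the terms are:
  ⌊1525/37^1⌋ = ⌊1525/37⌋ = 41
  ⌊1525/37^2⌋ = ⌊1525/1369⌋ = 1
(the next term ⌊1525/37^3⌋ = 0, terminating the sum). Summing: v_37(1525!) = 41 + 1 = 42.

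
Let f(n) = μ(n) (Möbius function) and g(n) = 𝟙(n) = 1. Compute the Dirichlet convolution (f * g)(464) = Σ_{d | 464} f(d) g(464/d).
(μ * 𝟙)(464) = 0

Divisors of 464: [1, 2, 4, 8, 16, 29, 58, 116, 232, 464]. For each d | 464:
  d = 1: μ(1) · 𝟙(464/1) = 1 · 1 = 1
  d = 2: μ(2) · 𝟙(464/2) = -1 · 1 = -1
  d = 4: μ(4) · 𝟙(464/4) = 0 · 1 = 0
  d = 8: μ(8) · 𝟙(464/8) = 0 · 1 = 0
  d = 16: μ(16) · 𝟙(464/16) = 0 · 1 = 0
  d = 29: μ(29) · 𝟙(464/29) = -1 · 1 = -1
  d = 58: μ(58) · 𝟙(464/58) = 1 · 1 = 1
  d = 116: μ(116) · 𝟙(464/116) = 0 · 1 = 0
  d = 232: μ(232) · 𝟙(464/232) = 0 · 1 = 0
  d = 464: μ(464) · 𝟙(464/464) = 0 · 1 = 0
Summing: (μ * 𝟙)(464) = 1 + -1 + 0 + 0 + 0 + -1 + 1 + 0 + 0 + 0 = 0.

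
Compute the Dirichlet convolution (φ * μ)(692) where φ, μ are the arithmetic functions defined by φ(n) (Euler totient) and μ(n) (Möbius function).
(φ * μ)(692) = 171

Divisors of 692: [1, 2, 4, 173, 346, 692]. For each d | 692:
  d = 1: φ(1) · μ(692/1) = 1 · 0 = 0
  d = 2: φ(2) · μ(692/2) = 1 · 1 = 1
  d = 4: φ(4) · μ(692/4) = 2 · -1 = -2
  d = 173: φ(173) · μ(692/173) = 172 · 0 = 0
  d = 346: φ(346) · μ(692/346) = 172 · -1 = -172
  d = 692: φ(692) · μ(692/692) = 344 · 1 = 344
Summing: (φ * μ)(692) = 0 + 1 + -2 + 0 + -172 + 344 = 171.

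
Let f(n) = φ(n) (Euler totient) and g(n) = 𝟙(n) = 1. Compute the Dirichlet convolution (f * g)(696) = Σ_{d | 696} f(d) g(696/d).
(φ * 𝟙)(696) = 696

Divisors of 696: [1, 2, 3, 4, 6, 8, 12, 24, 29, 58, 87, 116, 174, 232, 348, 696]. For each d | 696:
  d = 1: φ(1) · 𝟙(696/1) = 1 · 1 = 1
  d = 2: φ(2) · 𝟙(696/2) = 1 · 1 = 1
  d = 3: φ(3) · 𝟙(696/3) = 2 · 1 = 2
  d = 4: φ(4) · 𝟙(696/4) = 2 · 1 = 2
  d = 6: φ(6) · 𝟙(696/6) = 2 · 1 = 2
  d = 8: φ(8) · 𝟙(696/8) = 4 · 1 = 4
  d = 12: φ(12) · 𝟙(696/12) = 4 · 1 = 4
  d = 24: φ(24) · 𝟙(696/24) = 8 · 1 = 8
  d = 29: φ(29) · 𝟙(696/29) = 28 · 1 = 28
  d = 58: φ(58) · 𝟙(696/58) = 28 · 1 = 28
  d = 87: φ(87) · 𝟙(696/87) = 56 · 1 = 56
  d = 116: φ(116) · 𝟙(696/116) = 56 · 1 = 56
  d = 174: φ(174) · 𝟙(696/174) = 56 · 1 = 56
  d = 232: φ(232) · 𝟙(696/232) = 112 · 1 = 112
  d = 348: φ(348) · 𝟙(696/348) = 112 · 1 = 112
  d = 696: φ(696) · 𝟙(696/696) = 224 · 1 = 224
Summing: (φ * 𝟙)(696) = 1 + 1 + 2 + 2 + 2 + 4 + 4 + 8 + 28 + 28 + 56 + 56 + 56 + 112 + 112 + 224 = 696.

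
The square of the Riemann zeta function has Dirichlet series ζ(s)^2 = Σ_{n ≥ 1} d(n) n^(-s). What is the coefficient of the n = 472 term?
d(472) = 8

ζ(s)^2 = (Σ 1/m^s)(Σ 1/k^s). The coefficient of 1/n^s in the product is the number of ordered pairs (m, k) with mk = n, which equals d(n). For n = 472, divisors are [1, 2, 4, 8, 59, 118, 236, 472], so d(472) = 8.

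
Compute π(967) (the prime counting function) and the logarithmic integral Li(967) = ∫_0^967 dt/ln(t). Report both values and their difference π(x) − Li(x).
π(967) = 163;  Li(967) ≈ 172.82;  π(x) − Li(x) ≈ -9.82.

Direct count of primes ≤ 967 gives π(967) = 163. Numerical evaluation of the logarithmic integral gives Li(967) ≈ 172.82. The difference π(x) − Li(x) ≈ -9.82 is typically negative for small/moderate x (Li(x) overestimates), though Littlewood's theorem shows this sign changes infinitely often.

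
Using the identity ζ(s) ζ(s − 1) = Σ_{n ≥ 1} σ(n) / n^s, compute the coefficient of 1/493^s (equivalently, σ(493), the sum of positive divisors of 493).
σ(493) = 540

In the product (Σ m^0/m^s)(Σ k / k^s) = Σ (Σ_{d | n} d) / n^s, the coefficient of 1/n^s is σ(n) = Σ_{d | n} d. For n = 493, divisors are [1, 17, 29, 493]; summing: σ(493) = 540.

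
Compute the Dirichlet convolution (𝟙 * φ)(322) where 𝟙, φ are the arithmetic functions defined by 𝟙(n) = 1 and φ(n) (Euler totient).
(𝟙 * φ)(322) = 322

Divisors of 322: [1, 2, 7, 14, 23, 46, 161, 322]. For each d | 322:
  d = 1: 𝟙(1) · φ(322/1) = 1 · 132 = 132
  d = 2: 𝟙(2) · φ(322/2) = 1 · 132 = 132
  d = 7: 𝟙(7) · φ(322/7) = 1 · 22 = 22
  d = 14: 𝟙(14) · φ(322/14) = 1 · 22 = 22
  d = 23: 𝟙(23) · φ(322/23) = 1 · 6 = 6
  d = 46: 𝟙(46) · φ(322/46) = 1 · 6 = 6
  d = 161: 𝟙(161) · φ(322/161) = 1 · 1 = 1
  d = 322: 𝟙(322) · φ(322/322) = 1 · 1 = 1
Summing: (𝟙 * φ)(322) = 132 + 132 + 22 + 22 + 6 + 6 + 1 + 1 = 322.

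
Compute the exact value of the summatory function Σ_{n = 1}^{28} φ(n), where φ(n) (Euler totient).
Σ_{n ≤ 28} φ(n) = 242

Compute φ(n) for each 1 ≤ n ≤ 28: φ(1) = 1, φ(2) = 1, φ(3) = 2, φ(4) = 2, φ(5) = 4, φ(6) = 2, φ(7) = 6, φ(8) = 4, φ(9) = 6, φ(10) = 4, φ(11) = 10, φ(12) = 4, φ(13) = 12, φ(14) = 6, φ(15) = 8, φ(16) = 8, φ(17) = 16, φ(18) = 6, φ(19) = 18, φ(20) = 8, φ(21) = 12, φ(22) = 10, φ(23) = 22, φ(24) = 8, φ(25) = 20, φ(26) = 12, φ(27) = 18, φ(28) = 12. Summing all 28 values: 242. (Average order: Σ_{n ≤ x} φ(n) ~ (3/π²) x². For x = 28, (3/π²)·28² ≈ 238.31.)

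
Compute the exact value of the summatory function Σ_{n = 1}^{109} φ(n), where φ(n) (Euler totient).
Σ_{n ≤ 109} φ(n) = 3676

Compute φ(n) for each 1 ≤ n ≤ 109: φ(1) = 1, φ(2) = 1, φ(3) = 2, φ(4) = 2, φ(5) = 4, φ(6) = 2, φ(7) = 6, φ(8) = 4, φ(9) = 6, φ(10) = 4, φ(11) = 10, φ(12) = 4, φ(13) = 12, φ(14) = 6, φ(15) = 8, φ(16) = 8, φ(17) = 16, φ(18) = 6, φ(19) = 18, φ(20) = 8, φ(21) = 12, φ(22) = 10, φ(23) = 22, φ(24) = 8, φ(25) = 20, φ(26) = 12, φ(27) = 18, φ(28) = 12, φ(29) = 28, φ(30) = 8, φ(31) = 30, φ(32) = 16, φ(33) = 20, φ(34) = 16, φ(35) = 24, φ(36) = 12, φ(37) = 36, φ(38) = 18, φ(39) = 24, φ(40) = 16, φ(41) = 40, φ(42) = 12, φ(43) = 42, φ(44) = 20, φ(45) = 24, φ(46) = 22, φ(47) = 46, φ(48) = 16, φ(49) = 42, φ(50) = 20, φ(51) = 32, φ(52) = 24, φ(53) = 52, φ(54) = 18, φ(55) = 40, φ(56) = 24, φ(57) = 36, φ(58) = 28, φ(59) = 58, φ(60) = 16, φ(61) = 60, φ(62) = 30, φ(63) = 36, φ(64) = 32, φ(65) = 48, φ(66) = 20, φ(67) = 66, φ(68) = 32, φ(69) = 44, φ(70) = 24, φ(71) = 70, φ(72) = 24, φ(73) = 72, φ(74) = 36, φ(75) = 40, φ(76) = 36, φ(77) = 60, φ(78) = 24, φ(79) = 78, φ(80) = 32, φ(81) = 54, φ(82) = 40, φ(83) = 82, φ(84) = 24, φ(85) = 64, φ(86) = 42, φ(87) = 56, φ(88) = 40, φ(89) = 88, φ(90) = 24, φ(91) = 72, φ(92) = 44, φ(93) = 60, φ(94) = 46, φ(95) = 72, φ(96) = 32, φ(97) = 96, φ(98) = 42, φ(99) = 60, φ(100) = 40, φ(101) = 100, φ(102) = 32, φ(103) = 102, φ(104) = 48, φ(105) = 48, φ(106) = 52, φ(107) = 106, φ(108) = 36, φ(109) = 108. Summing all 109 values: 3676. (Average order: Σ_{n ≤ x} φ(n) ~ (3/π²) x². For x = 109, (3/π²)·109² ≈ 3611.39.)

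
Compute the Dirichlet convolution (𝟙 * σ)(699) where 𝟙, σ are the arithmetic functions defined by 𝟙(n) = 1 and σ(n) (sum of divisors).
(𝟙 * σ)(699) = 1175

Divisors of 699: [1, 3, 233, 699]. For each d | 699:
  d = 1: 𝟙(1) · σ(699/1) = 1 · 936 = 936
  d = 3: 𝟙(3) · σ(699/3) = 1 · 234 = 234
  d = 233: 𝟙(233) · σ(699/233) = 1 · 4 = 4
  d = 699: 𝟙(699) · σ(699/699) = 1 · 1 = 1
Summing: (𝟙 * σ)(699) = 936 + 234 + 4 + 1 = 1175.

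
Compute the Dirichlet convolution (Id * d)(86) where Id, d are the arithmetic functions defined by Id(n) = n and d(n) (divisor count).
(Id * d)(86) = 180

Divisors of 86: [1, 2, 43, 86]. For each d | 86:
  d = 1: Id(1) · d(86/1) = 1 · 4 = 4
  d = 2: Id(2) · d(86/2) = 2 · 2 = 4
  d = 43: Id(43) · d(86/43) = 43 · 2 = 86
  d = 86: Id(86) · d(86/86) = 86 · 1 = 86
Summing: (Id * d)(86) = 4 + 4 + 86 + 86 = 180.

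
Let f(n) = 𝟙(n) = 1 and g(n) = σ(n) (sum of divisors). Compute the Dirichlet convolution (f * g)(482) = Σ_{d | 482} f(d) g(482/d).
(𝟙 * σ)(482) = 972

Divisors of 482: [1, 2, 241, 482]. For each d | 482:
  d = 1: 𝟙(1) · σ(482/1) = 1 · 726 = 726
  d = 2: 𝟙(2) · σ(482/2) = 1 · 242 = 242
  d = 241: 𝟙(241) · σ(482/241) = 1 · 3 = 3
  d = 482: 𝟙(482) · σ(482/482) = 1 · 1 = 1
Summing: (𝟙 * σ)(482) = 726 + 242 + 3 + 1 = 972.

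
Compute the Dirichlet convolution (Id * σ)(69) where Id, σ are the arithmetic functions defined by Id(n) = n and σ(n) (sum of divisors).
(Id * σ)(69) = 329

Divisors of 69: [1, 3, 23, 69]. For each d | 69:
  d = 1: Id(1) · σ(69/1) = 1 · 96 = 96
  d = 3: Id(3) · σ(69/3) = 3 · 24 = 72
  d = 23: Id(23) · σ(69/23) = 23 · 4 = 92
  d = 69: Id(69) · σ(69/69) = 69 · 1 = 69
Summing: (Id * σ)(69) = 96 + 72 + 92 + 69 = 329.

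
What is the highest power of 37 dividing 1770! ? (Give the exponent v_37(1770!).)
v_37(1770!) = 48

Legendre's formula: v_p(n!) = Σ_{k ≥ 1} ⌊n / p^k⌋. For p = 37, n = 1770, the terms are:
  ⌊1770/37^1⌋ = ⌊1770/37⌋ = 47
  ⌊1770/37^2⌋ = ⌊1770/1369⌋ = 1
(the next term ⌊1770/37^3⌋ = 0, terminating the sum). Summing: v_37(1770!) = 47 + 1 = 48.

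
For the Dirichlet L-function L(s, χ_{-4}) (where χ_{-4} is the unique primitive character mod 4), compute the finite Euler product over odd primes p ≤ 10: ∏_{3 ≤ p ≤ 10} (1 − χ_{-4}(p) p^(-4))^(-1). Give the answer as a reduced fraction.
∏ = 40516875/40968512

The odd primes p ≤ 10 are [3, 5, 7]. For each, χ(p) = 1 if p ≡ 1 mod 4, χ(p) = −1 if p ≡ 3 mod 4. Taking (1 − χ(p)/p^4)^(-1) = p^4/(p^4 − χ(p)): (1 − (-1)/3^4)^(-1) · (1 − (1)/5^4)^(-1) · (1 − (-1)/7^4)^(-1) = 40516875/40968512.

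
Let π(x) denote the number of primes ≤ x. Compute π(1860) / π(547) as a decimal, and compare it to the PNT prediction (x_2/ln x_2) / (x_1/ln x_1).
π(1860)/π(547) = 283/101 ≈ 2.8020;  PNT prediction ≈ 2.8476.

π(547) = 101 and π(1860) = 283, so π(1860)/π(547) ≈ 2.8020. The PNT-predicted ratio is (1860/ln(1860)) / (547/ln(547)) ≈ 2.8476. The two agree to within a few percent, as expected.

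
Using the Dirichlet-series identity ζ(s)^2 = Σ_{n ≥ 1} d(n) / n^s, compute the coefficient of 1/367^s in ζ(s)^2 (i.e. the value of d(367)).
d(367) = 2

ζ(s)^2 = (Σ 1/m^s)(Σ 1/k^s). The coefficient of 1/n^s in the product is the number of ordered pairs (m, k) with mk = n, which equals d(n). For n = 367, divisors are [1, 367], so d(367) = 2.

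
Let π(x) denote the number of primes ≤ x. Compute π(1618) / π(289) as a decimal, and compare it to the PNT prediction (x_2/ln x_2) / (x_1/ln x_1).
π(1618)/π(289) = 255/61 ≈ 4.1803;  PNT prediction ≈ 4.2935.

π(289) = 61 and π(1618) = 255, so π(1618)/π(289) ≈ 4.1803. The PNT-predicted ratio is (1618/ln(1618)) / (289/ln(289)) ≈ 4.2935. The two agree to within a few percent, as expected.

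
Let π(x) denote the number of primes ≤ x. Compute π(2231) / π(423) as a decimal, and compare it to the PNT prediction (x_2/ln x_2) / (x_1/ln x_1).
π(2231)/π(423) = 331/82 ≈ 4.0366;  PNT prediction ≈ 4.1368.

π(423) = 82 and π(2231) = 331, so π(2231)/π(423) ≈ 4.0366. The PNT-predicted ratio is (2231/ln(2231)) / (423/ln(423)) ≈ 4.1368. The two agree to within a few percent, as expected.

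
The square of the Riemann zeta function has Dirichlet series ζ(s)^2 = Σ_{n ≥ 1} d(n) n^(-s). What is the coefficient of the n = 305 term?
d(305) = 4

ζ(s)^2 = (Σ 1/m^s)(Σ 1/k^s). The coefficient of 1/n^s in the product is the number of ordered pairs (m, k) with mk = n, which equals d(n). For n = 305, divisors are [1, 5, 61, 305], so d(305) = 4.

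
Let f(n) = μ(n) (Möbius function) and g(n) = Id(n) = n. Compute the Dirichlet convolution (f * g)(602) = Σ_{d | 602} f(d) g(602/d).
(μ * Id)(602) = 252

Divisors of 602: [1, 2, 7, 14, 43, 86, 301, 602]. For each d | 602:
  d = 1: μ(1) · Id(602/1) = 1 · 602 = 602
  d = 2: μ(2) · Id(602/2) = -1 · 301 = -301
  d = 7: μ(7) · Id(602/7) = -1 · 86 = -86
  d = 14: μ(14) · Id(602/14) = 1 · 43 = 43
  d = 43: μ(43) · Id(602/43) = -1 · 14 = -14
  d = 86: μ(86) · Id(602/86) = 1 · 7 = 7
  d = 301: μ(301) · Id(602/301) = 1 · 2 = 2
  d = 602: μ(602) · Id(602/602) = -1 · 1 = -1
Summing: (μ * Id)(602) = 602 + -301 + -86 + 43 + -14 + 7 + 2 + -1 = 252.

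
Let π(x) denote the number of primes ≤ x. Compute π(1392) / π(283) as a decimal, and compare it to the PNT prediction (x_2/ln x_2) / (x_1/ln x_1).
π(1392)/π(283) = 221/61 ≈ 3.6230;  PNT prediction ≈ 3.8362.

π(283) = 61 and π(1392) = 221, so π(1392)/π(283) ≈ 3.6230. The PNT-predicted ratio is (1392/ln(1392)) / (283/ln(283)) ≈ 3.8362. The two agree to within a few percent, as expected.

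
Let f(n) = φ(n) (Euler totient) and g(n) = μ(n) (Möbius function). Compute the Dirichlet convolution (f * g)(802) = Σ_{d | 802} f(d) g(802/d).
(φ * μ)(802) = 0

Divisors of 802: [1, 2, 401, 802]. For each d | 802:
  d = 1: φ(1) · μ(802/1) = 1 · 1 = 1
  d = 2: φ(2) · μ(802/2) = 1 · -1 = -1
  d = 401: φ(401) · μ(802/401) = 400 · -1 = -400
  d = 802: φ(802) · μ(802/802) = 400 · 1 = 400
Summing: (φ * μ)(802) = 1 + -1 + -400 + 400 = 0.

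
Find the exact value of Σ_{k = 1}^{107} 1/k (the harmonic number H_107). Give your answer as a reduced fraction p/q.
H_107 = 81560682312293522125469128981858530591444536467/15521442759214556458772607587176753329489754560

Direct summation: H_107 = 1 + 1/2 + ... + 1/107. The least common denominator is lcm(1, ..., 107) = 77607213796072782293863037935883766647448772800; over this denominator the numerator is 77607213796072782293863037935883766647448772800 + 38803606898036391146931518967941883323724386400 + 25869071265357594097954345978627922215816257600 + 19401803449018195573465759483970941661862193200 + 15521442759214556458772607587176753329489754560 + 12934535632678797048977172989313961107908128800 + 11086744828010397470551862562269109521064110400 + 9700901724509097786732879741985470830931096600 + 8623023755119198032651448659542640738605419200 + 7760721379607278229386303793588376664744877280 + 7055201254188434753987548903262160604313524800 + 6467267816339398524488586494656980553954064400 + 5969785676620983253374079841221828203649905600 + 5543372414005198735275931281134554760532055200 + 5173814253071518819590869195725584443163251520 + 4850450862254548893366439870992735415465548300 + 4565130223298398958462531643287280391026398400 + 4311511877559599016325724329771320369302709600 + 4084590199793304331255949365046514034076251200 + 3880360689803639114693151896794188332372438640 + 3695581609336799156850620854089703173688036800 + 3527600627094217376993774451631080302156762400 + 3374226686785773143211436431994946375976033600 + 3233633908169699262244293247328490276977032200 + 3104288551842911291754521517435350665897950912 + 2984892838310491626687039920610914101824952800 + 2874341251706399344217149553180880246201806400 + 2771686207002599367637965640567277380266027600 + 2676110820554233872202173721927026436118923200 + 2586907126535759409795434597862792221581625760 + 2503458509550734912705259288254315053143508800 + 2425225431127274446683219935496367707732774150 + 2351733751396144917995849634420720201437841600 + 2282565111649199479231265821643640195513199200 + 2217348965602079494110372512453821904212822080 + 2155755938779799508162862164885660184651354800 + 2097492264758723845780082106375236936417534400 + 2042295099896652165627974682523257017038125600 + 1989928558873661084458026613740609401216635200 + 1940180344901819557346575948397094166186219320 + 1892858873074945909606415559411799186523140800 + 1847790804668399578425310427044851586844018400 + 1804818925490064704508442742694971317382529600 + 1763800313547108688496887225815540151078381200 + 1724604751023839606530289731908528147721083840 + 1687113343392886571605718215997473187988016800 + 1651217314810059197741766764593271630796782400 + 1616816954084849631122146623664245138488516100 + 1583820689715771067221694651752729931580587200 + 1552144275921455645877260758717675332948975456 + 1521710074432799652820843881095760130342132800 + 1492446419155245813343519960305457050912476400 + 1464287052756090231959679961054410691461297600 + 1437170625853199672108574776590440123100903200 + 1411040250837686950797509780652432120862704960 + 1385843103501299683818982820283638690133013800 + 1361530066597768110418649788348838011358750400 + 1338055410277116936101086860963513218059461600 + 1315376505018182750743441320947182485549979200 + 1293453563267879704897717298931396110790812880 + 1272249406492996431046935048129242076187684800 + 1251729254775367456352629644127157526571754400 + 1231860536445599718950206951363234391229345600 + 1212612715563637223341609967748183853866387075 + 1193957135324196650674815968244365640729981120 + 1175866875698072458997924817210360100718920800 + 1158316623821981825281537879640056218618638400 + 1141282555824599739615632910821820097756599600 + 1124742228928591047737145477331648791992011200 + 1108674482801039747055186256226910952106411040 + 1093059349240461722448775182195546009118996800 + 1077877969389899754081431082442830092325677400 + 1063112517754421675258397779943613241745873600 + 1048746132379361922890041053187618468208767200 + 1034762850614303763918173839145116888632650304 + 1021147549948326082813987341261628508519062800 + 1007885893455490679141078414751737229187646400 + 994964279436830542229013306870304700608317600 + 982369794886997244226114404251693248701883200 + 970090172450909778673287974198547083093109660 + 958113750568799781405716517726960082067268800 + 946429436537472954803207779705899593261570400 + 935026672241840750528470336576912851174081600 + 923895402334199789212655213522425793422009200 + 913026044659679791692506328657456078205279680 + 902409462745032352254221371347485658691264800 + 892036940184744624067391240642342145372974400 + 881900156773554344248443612907770075539190600 + 871991166248008789818685819504311984802795200 + 862302375511919803265144865954264073860541920 + 852826525231569036196297120174546886235700800 + 843556671696443285802859107998736593994008400 + 834486169850244970901753096084771684381169600 + 825608657405029598870883382296635815398391200 + 816918039958660866251189873009302806815250240 + 808408477042424815561073311832122569244258050 + 800074369031678167977969463256533676777822400 + 791910344857885533610847325876364965790293600 + 783911250465381639331949878140240067145947200 + 776072137960727822938630379358837666474487728 + 768388255406661210830327108276076897499492800 + 760855037216399826410421940547880065171066400 + 753468095107502740717116873163920064538337600 + 746223209577622906671759980152728525456238200 + 739116321867359831370124170817940634737607360 + 732143526378045115979839980527205345730648800 + 725301063514698899942645214354053893901390400 = 407803411561467610627345644909292652957222682335, so H_107 = 407803411561467610627345644909292652957222682335/77607213796072782293863037935883766647448772800; reducing by gcd(407803411561467610627345644909292652957222682335, 77607213796072782293863037935883766647448772800) = 5 gives 81560682312293522125469128981858530591444536467/15521442759214556458772607587176753329489754560 ≈ 5.25471. (The PNT-adjacent estimate ln(107) + γ ≈ 5.25004 matches within O(1/n).)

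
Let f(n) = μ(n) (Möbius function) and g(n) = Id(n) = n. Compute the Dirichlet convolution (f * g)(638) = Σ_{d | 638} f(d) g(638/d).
(μ * Id)(638) = 280

Divisors of 638: [1, 2, 11, 22, 29, 58, 319, 638]. For each d | 638:
  d = 1: μ(1) · Id(638/1) = 1 · 638 = 638
  d = 2: μ(2) · Id(638/2) = -1 · 319 = -319
  d = 11: μ(11) · Id(638/11) = -1 · 58 = -58
  d = 22: μ(22) · Id(638/22) = 1 · 29 = 29
  d = 29: μ(29) · Id(638/29) = -1 · 22 = -22
  d = 58: μ(58) · Id(638/58) = 1 · 11 = 11
  d = 319: μ(319) · Id(638/319) = 1 · 2 = 2
  d = 638: μ(638) · Id(638/638) = -1 · 1 = -1
Summing: (μ * Id)(638) = 638 + -319 + -58 + 29 + -22 + 11 + 2 + -1 = 280.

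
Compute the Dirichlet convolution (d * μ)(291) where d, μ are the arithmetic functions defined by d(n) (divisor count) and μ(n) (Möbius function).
(d * μ)(291) = 1

Divisors of 291: [1, 3, 97, 291]. For each d | 291:
  d = 1: d(1) · μ(291/1) = 1 · 1 = 1
  d = 3: d(3) · μ(291/3) = 2 · -1 = -2
  d = 97: d(97) · μ(291/97) = 2 · -1 = -2
  d = 291: d(291) · μ(291/291) = 4 · 1 = 4
Summing: (d * μ)(291) = 1 + -2 + -2 + 4 = 1.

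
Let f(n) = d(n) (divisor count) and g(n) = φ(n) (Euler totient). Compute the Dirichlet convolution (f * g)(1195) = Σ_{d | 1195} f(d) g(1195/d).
(d * φ)(1195) = 1440

Divisors of 1195: [1, 5, 239, 1195]. For each d | 1195:
  d = 1: d(1) · φ(1195/1) = 1 · 952 = 952
  d = 5: d(5) · φ(1195/5) = 2 · 238 = 476
  d = 239: d(239) · φ(1195/239) = 2 · 4 = 8
  d = 1195: d(1195) · φ(1195/1195) = 4 · 1 = 4
Summing: (d * φ)(1195) = 952 + 476 + 8 + 4 = 1440.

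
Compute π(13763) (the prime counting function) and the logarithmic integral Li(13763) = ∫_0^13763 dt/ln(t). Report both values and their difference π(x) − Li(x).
π(13763) = 1629;  Li(13763) ≈ 1647.41;  π(x) − Li(x) ≈ -18.41.

Direct count of primes ≤ 13763 gives π(13763) = 1629. Numerical evaluation of the logarithmic integral gives Li(13763) ≈ 1647.41. The difference π(x) − Li(x) ≈ -18.41 is typically negative for small/moderate x (Li(x) overestimates), though Littlewood's theorem shows this sign changes infinitely often.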